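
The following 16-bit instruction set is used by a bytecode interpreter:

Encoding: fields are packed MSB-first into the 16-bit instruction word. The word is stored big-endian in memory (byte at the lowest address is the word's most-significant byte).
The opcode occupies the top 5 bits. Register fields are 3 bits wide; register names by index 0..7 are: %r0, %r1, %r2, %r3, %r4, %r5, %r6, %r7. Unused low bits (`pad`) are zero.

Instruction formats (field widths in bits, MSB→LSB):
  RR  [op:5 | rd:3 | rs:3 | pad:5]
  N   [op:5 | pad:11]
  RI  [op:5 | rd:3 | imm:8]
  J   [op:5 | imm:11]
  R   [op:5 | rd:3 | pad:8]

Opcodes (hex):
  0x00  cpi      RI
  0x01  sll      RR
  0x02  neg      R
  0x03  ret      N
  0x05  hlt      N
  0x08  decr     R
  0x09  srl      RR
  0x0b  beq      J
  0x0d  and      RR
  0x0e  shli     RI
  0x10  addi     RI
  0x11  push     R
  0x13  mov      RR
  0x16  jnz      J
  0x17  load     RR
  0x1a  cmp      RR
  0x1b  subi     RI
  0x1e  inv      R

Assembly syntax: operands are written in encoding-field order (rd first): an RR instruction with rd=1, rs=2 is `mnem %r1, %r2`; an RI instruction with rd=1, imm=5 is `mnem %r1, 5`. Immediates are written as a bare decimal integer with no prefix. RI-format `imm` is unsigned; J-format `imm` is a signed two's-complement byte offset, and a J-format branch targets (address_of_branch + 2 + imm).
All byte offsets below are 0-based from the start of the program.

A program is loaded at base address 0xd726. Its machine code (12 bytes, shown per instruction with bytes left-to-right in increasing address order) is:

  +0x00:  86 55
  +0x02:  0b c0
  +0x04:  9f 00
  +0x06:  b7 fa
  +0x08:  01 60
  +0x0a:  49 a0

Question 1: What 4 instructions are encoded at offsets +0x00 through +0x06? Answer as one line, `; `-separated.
+0x00: 86 55 ⇒ word 0x8655 (big)
  op=0x8655>>11=0x10 ⇒ addi (RI)
  rd: (w>>8)&0x7=0x6 → %r6
  imm: (w>>0)&0xff=0x55 → 85
+0x02: 0b c0 ⇒ word 0x0bc0 (big)
  op=0x0bc0>>11=0x1 ⇒ sll (RR)
  rd: (w>>8)&0x7=0x3 → %r3
  rs: (w>>5)&0x7=0x6 → %r6
+0x04: 9f 00 ⇒ word 0x9f00 (big)
  op=0x9f00>>11=0x13 ⇒ mov (RR)
  rd: (w>>8)&0x7=0x7 → %r7
  rs: (w>>5)&0x7=0x0 → %r0
+0x06: b7 fa ⇒ word 0xb7fa (big)
  op=0xb7fa>>11=0x16 ⇒ jnz (J)
  imm: (w>>0)&0x7ff=0x7fa (s11→-6) → -6

addi %r6, 85; sll %r3, %r6; mov %r7, %r0; jnz -6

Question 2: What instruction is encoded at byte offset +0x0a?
srl %r1, %r5

[0a] 49 a0 → 0x49a0
  op=0x49a0>>11=0x9 ⇒ srl (RR)
  rd: (w>>8)&0x7=0x1 → %r1
  rs: (w>>5)&0x7=0x5 → %r5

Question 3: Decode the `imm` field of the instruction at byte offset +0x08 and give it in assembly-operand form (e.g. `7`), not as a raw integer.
[08] 01 60 → 0x0160
  top 5b → 0x0 → cpi [RI]
  [10:8] rd=1 = %r1
  [7:0] imm=96 = 96

96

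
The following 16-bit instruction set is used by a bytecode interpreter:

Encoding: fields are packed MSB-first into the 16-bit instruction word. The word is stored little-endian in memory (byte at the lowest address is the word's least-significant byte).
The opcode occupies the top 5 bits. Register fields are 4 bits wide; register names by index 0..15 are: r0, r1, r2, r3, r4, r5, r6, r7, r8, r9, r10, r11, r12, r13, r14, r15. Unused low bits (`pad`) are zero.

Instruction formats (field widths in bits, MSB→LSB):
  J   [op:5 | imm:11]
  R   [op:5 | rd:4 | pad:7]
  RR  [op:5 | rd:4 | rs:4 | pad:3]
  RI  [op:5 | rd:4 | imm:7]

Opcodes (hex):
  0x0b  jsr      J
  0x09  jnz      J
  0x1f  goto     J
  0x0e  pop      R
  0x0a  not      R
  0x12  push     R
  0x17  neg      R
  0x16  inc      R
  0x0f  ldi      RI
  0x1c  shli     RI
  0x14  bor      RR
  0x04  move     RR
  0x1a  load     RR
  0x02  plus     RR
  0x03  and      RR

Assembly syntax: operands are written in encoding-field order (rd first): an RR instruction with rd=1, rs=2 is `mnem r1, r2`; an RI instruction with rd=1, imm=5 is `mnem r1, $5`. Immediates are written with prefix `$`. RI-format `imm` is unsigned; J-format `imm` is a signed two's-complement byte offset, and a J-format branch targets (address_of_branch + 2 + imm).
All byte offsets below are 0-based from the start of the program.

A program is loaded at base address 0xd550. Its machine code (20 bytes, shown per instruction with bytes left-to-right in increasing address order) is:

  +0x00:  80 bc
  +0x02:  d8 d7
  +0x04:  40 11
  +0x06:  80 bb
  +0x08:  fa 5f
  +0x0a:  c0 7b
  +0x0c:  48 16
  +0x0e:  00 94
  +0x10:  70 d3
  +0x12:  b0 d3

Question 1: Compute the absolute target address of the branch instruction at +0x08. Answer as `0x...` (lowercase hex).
0xd554

+0x08: fa 5f ⇒ word 0x5ffa (little)
  top 5b → 0xb → jsr [J]
  imm@[10:0]=0x7fa (s11→-6) ⇒ $-6
  target = base 0xd550 + off 0x08 + 2 + imm -6 = 0xd554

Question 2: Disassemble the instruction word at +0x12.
[12] b0 d3 → 0xd3b0
  op=0xd3b0>>11=0x1a ⇒ load (RR)
  rd: (w>>7)&0xf=0x7 → r7
  rs: (w>>3)&0xf=0x6 → r6

load r7, r6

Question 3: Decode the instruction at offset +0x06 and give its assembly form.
neg r7

+0x06: 80 bb ⇒ word 0xbb80 (little)
  opcode bits[15:11]=0x17: neg/R
  rd: (w>>7)&0xf=0x7 → r7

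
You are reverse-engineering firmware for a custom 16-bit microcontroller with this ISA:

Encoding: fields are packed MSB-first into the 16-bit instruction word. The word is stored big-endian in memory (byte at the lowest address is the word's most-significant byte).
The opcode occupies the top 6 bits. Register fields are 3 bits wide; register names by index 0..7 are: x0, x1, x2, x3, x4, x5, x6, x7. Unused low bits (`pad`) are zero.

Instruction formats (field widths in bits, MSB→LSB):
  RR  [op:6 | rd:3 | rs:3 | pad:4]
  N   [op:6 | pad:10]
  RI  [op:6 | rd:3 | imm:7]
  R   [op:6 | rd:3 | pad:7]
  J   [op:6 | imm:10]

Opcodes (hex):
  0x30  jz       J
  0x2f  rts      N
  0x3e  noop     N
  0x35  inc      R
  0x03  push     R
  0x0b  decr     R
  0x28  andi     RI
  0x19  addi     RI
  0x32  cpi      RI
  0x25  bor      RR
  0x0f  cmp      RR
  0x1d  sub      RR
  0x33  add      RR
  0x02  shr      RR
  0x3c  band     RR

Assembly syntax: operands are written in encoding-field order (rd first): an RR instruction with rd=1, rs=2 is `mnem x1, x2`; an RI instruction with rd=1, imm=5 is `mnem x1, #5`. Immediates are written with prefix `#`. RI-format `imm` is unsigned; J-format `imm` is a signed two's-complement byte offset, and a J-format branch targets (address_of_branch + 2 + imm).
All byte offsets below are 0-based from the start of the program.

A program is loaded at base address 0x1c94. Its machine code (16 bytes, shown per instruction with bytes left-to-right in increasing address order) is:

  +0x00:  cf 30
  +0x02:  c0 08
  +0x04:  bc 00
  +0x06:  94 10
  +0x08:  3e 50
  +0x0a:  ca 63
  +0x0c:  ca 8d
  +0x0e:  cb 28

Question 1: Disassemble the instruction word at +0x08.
cmp x4, x5

+0x08: 3e 50 ⇒ word 0x3e50 (big)
  top 6b → 0xf → cmp [RR]
  [9:7] rd=4 = x4
  [6:4] rs=5 = x5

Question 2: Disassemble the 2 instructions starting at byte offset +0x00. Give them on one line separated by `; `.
+0x00: cf 30 ⇒ word 0xcf30 (big)
  opcode bits[15:10]=0x33: add/RR
  rd: (w>>7)&0x7=0x6 → x6
  rs: (w>>4)&0x7=0x3 → x3
+0x02: c0 08 ⇒ word 0xc008 (big)
  opcode bits[15:10]=0x30: jz/J
  imm: (w>>0)&0x3ff=0x8 → #8

add x6, x3; jz #8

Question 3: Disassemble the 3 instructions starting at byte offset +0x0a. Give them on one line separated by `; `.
cpi x4, #99; cpi x5, #13; cpi x6, #40

off 0x0a: read ca 63 as big → 0xca63
  top 6b → 0x32 → cpi [RI]
  [9:7] rd=4 = x4
  [6:0] imm=99 = #99
off 0x0c: read ca 8d as big → 0xca8d
  top 6b → 0x32 → cpi [RI]
  [9:7] rd=5 = x5
  [6:0] imm=13 = #13
off 0x0e: read cb 28 as big → 0xcb28
  top 6b → 0x32 → cpi [RI]
  [9:7] rd=6 = x6
  [6:0] imm=40 = #40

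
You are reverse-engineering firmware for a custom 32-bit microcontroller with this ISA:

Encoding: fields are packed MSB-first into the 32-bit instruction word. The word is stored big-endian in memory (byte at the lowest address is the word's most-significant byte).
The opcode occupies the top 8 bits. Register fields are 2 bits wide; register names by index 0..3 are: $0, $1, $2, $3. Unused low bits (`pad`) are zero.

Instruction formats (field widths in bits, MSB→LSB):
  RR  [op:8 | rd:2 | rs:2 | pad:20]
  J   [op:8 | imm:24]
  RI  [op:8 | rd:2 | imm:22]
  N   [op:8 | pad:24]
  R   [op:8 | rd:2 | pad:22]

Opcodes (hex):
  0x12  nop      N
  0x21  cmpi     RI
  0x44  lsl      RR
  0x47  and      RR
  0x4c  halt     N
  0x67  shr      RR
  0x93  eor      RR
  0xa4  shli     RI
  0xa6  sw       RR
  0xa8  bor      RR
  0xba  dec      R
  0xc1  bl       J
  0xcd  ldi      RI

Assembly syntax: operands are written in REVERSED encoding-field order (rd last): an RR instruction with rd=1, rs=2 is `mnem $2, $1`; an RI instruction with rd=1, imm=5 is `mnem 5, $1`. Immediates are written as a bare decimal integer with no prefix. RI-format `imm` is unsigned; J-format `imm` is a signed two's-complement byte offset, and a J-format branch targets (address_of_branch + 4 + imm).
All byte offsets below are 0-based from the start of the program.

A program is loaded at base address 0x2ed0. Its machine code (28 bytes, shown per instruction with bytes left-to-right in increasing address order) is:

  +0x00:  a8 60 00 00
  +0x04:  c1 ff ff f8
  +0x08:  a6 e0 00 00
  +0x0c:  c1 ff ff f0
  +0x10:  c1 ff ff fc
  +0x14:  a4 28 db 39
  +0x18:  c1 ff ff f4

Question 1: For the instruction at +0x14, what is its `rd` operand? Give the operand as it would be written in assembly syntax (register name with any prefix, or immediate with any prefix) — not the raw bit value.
@+14  big-endian(a4 28 db 39) = 0xa428db39
  op=0xa428db39>>24=0xa4 ⇒ shli (RI)
  rd: (w>>22)&0x3=0x0 → $0
  imm: (w>>0)&0x3fffff=0x28db39 → 2677561

$0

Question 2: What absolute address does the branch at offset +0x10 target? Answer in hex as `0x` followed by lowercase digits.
0x2ee0

@+10  big-endian(c1 ff ff fc) = 0xc1fffffc
  opcode bits[31:24]=0xc1: bl/J
  [23:0] imm=16777212 (s24→-4) = -4
  target = base 0x2ed0 + off 0x10 + 4 + imm -4 = 0x2ee0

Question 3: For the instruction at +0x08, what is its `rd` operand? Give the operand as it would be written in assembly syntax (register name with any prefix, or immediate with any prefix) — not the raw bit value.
$3

+0x08: a6 e0 00 00 ⇒ word 0xa6e00000 (big)
  op=0xa6e00000>>24=0xa6 ⇒ sw (RR)
  rd@[23:22]=0x3 ⇒ $3
  rs@[21:20]=0x2 ⇒ $2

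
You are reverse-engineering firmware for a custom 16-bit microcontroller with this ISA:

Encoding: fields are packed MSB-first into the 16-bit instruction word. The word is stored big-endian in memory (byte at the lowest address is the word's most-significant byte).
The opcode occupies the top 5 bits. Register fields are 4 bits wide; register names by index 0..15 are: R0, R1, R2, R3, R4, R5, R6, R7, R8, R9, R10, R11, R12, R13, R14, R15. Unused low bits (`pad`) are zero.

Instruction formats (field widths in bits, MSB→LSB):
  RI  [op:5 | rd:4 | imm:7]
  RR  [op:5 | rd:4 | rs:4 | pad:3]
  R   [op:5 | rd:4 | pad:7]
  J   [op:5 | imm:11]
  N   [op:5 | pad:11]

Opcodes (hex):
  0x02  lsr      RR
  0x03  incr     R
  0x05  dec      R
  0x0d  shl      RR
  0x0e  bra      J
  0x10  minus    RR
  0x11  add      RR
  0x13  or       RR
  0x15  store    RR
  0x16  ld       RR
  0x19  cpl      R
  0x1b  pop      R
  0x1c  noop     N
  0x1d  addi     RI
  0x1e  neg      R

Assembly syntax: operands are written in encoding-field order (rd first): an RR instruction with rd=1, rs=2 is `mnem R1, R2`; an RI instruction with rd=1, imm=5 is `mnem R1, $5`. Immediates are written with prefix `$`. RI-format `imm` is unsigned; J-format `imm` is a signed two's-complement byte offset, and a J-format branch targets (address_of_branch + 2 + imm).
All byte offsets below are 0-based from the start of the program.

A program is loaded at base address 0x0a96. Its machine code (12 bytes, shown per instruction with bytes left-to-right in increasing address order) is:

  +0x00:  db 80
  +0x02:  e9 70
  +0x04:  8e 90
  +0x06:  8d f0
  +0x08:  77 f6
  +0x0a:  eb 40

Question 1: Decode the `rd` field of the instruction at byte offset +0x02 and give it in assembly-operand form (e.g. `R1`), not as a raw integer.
+0x02: e9 70 ⇒ word 0xe970 (big)
  top 5b → 0x1d → addi [RI]
  [10:7] rd=2 = R2
  [6:0] imm=112 = $112

R2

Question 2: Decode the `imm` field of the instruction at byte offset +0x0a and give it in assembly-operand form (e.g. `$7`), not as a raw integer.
$64

[0a] eb 40 → 0xeb40
  op=0xeb40>>11=0x1d ⇒ addi (RI)
  rd: (w>>7)&0xf=0x6 → R6
  imm: (w>>0)&0x7f=0x40 → $64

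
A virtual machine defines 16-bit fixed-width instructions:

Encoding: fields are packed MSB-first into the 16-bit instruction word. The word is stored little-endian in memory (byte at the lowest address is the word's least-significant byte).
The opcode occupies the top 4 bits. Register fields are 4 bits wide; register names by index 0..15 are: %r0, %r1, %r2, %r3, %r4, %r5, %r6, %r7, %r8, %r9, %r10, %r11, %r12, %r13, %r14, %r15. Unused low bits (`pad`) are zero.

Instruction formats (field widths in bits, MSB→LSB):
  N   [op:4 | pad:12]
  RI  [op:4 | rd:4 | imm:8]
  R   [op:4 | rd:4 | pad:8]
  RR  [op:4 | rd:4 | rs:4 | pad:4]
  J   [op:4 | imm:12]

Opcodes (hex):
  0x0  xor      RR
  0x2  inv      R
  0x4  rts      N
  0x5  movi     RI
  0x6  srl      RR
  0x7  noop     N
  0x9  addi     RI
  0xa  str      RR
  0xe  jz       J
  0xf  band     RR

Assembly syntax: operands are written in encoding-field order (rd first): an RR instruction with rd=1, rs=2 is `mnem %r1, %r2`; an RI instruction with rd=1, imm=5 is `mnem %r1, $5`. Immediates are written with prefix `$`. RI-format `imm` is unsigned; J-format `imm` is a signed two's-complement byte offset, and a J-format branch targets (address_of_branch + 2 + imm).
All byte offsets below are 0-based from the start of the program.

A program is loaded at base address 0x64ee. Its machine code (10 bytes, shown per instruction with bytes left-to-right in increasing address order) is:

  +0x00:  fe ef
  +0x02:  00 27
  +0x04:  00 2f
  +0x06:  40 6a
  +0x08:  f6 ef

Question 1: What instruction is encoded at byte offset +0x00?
@+00  little-endian(fe ef) = 0xeffe
  op=0xeffe>>12=0xe ⇒ jz (J)
  imm@[11:0]=0xffe (s12→-2) ⇒ $-2

jz $-2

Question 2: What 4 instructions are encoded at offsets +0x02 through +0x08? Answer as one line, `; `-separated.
inv %r7; inv %r15; srl %r10, %r4; jz $-10

@+02  little-endian(00 27) = 0x2700
  top 4b → 0x2 → inv [R]
  rd: (w>>8)&0xf=0x7 → %r7
@+04  little-endian(00 2f) = 0x2f00
  top 4b → 0x2 → inv [R]
  rd: (w>>8)&0xf=0xf → %r15
@+06  little-endian(40 6a) = 0x6a40
  top 4b → 0x6 → srl [RR]
  rd: (w>>8)&0xf=0xa → %r10
  rs: (w>>4)&0xf=0x4 → %r4
@+08  little-endian(f6 ef) = 0xeff6
  top 4b → 0xe → jz [J]
  imm: (w>>0)&0xfff=0xff6 (s12→-10) → $-10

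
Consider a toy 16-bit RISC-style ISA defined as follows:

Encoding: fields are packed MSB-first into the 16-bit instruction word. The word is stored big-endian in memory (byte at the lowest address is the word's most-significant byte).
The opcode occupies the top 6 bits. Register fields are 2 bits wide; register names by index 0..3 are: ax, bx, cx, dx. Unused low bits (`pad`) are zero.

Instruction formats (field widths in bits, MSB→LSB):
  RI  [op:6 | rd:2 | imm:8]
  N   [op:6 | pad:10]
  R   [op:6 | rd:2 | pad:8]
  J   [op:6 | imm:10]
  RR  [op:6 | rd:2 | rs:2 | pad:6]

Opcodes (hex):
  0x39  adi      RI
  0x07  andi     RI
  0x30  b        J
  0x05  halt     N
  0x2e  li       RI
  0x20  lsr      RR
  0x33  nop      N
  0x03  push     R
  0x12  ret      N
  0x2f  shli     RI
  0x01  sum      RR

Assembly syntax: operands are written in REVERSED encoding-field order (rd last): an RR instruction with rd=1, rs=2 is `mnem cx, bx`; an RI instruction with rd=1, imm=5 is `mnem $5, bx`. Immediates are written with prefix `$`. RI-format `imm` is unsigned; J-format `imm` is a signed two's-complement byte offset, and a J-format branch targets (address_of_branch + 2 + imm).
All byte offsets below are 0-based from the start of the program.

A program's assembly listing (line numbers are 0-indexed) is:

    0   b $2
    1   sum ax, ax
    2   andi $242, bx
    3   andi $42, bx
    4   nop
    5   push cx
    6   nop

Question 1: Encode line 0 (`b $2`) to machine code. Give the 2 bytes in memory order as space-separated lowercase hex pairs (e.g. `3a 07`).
line 0 (b): pack op=0x30:6|imm=2:10 = 0xc002; big→ c0 02

c0 02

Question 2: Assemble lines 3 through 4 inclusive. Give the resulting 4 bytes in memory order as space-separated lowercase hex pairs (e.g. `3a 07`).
1d 2a cc 00

line 3 (andi): pack op=0x7:6|rd=1:2|imm=42:8 = 0x1d2a; big→ 1d 2a
line 4 (nop): pack op=0x33:6|pad=0:10 = 0xcc00; big→ cc 00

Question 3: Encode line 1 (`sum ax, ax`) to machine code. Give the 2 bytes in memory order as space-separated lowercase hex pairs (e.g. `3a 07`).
L1: sum op=0x1:6|rd=0:2|rs=0:2|pad=0:6 ⇒ 0x0400 ⇒ big 04 00

04 00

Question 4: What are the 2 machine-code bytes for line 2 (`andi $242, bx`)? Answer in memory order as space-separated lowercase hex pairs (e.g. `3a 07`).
L2: andi op=0x7:6|rd=1:2|imm=242:8 ⇒ 0x1df2 ⇒ big 1d f2

1d f2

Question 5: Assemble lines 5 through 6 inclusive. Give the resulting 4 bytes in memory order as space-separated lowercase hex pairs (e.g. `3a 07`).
0e 00 cc 00

line 5 (push): pack op=0x3:6|rd=2:2|pad=0:8 = 0x0e00; big→ 0e 00
line 6 (nop): pack op=0x33:6|pad=0:10 = 0xcc00; big→ cc 00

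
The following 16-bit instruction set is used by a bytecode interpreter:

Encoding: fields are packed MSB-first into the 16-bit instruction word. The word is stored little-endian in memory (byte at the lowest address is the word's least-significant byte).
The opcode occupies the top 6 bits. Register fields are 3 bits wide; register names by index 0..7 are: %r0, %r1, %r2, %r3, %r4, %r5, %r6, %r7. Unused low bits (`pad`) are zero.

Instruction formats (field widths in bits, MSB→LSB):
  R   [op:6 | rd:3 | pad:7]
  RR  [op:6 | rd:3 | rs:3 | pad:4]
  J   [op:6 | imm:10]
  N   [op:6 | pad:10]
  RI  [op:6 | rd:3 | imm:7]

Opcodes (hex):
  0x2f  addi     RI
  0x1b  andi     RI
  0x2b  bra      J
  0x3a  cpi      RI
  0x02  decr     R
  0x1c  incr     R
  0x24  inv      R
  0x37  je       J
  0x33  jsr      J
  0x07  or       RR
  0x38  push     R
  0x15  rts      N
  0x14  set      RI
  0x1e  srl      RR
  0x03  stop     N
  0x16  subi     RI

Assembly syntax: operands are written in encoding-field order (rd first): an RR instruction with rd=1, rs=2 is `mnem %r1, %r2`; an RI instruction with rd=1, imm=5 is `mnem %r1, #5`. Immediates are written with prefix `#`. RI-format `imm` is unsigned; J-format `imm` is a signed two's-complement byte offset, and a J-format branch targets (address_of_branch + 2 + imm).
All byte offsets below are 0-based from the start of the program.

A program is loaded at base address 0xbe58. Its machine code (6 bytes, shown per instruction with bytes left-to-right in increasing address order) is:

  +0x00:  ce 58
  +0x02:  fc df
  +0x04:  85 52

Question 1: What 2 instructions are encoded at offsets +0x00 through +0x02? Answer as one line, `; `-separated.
[00] ce 58 → 0x58ce
  top 6b → 0x16 → subi [RI]
  rd@[9:7]=0x1 ⇒ %r1
  imm@[6:0]=0x4e ⇒ #78
[02] fc df → 0xdffc
  top 6b → 0x37 → je [J]
  imm@[9:0]=0x3fc (s10→-4) ⇒ #-4

subi %r1, #78; je #-4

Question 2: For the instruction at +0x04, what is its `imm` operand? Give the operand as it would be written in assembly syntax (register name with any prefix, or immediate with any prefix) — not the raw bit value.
@+04  little-endian(85 52) = 0x5285
  opcode bits[15:10]=0x14: set/RI
  [9:7] rd=5 = %r5
  [6:0] imm=5 = #5

#5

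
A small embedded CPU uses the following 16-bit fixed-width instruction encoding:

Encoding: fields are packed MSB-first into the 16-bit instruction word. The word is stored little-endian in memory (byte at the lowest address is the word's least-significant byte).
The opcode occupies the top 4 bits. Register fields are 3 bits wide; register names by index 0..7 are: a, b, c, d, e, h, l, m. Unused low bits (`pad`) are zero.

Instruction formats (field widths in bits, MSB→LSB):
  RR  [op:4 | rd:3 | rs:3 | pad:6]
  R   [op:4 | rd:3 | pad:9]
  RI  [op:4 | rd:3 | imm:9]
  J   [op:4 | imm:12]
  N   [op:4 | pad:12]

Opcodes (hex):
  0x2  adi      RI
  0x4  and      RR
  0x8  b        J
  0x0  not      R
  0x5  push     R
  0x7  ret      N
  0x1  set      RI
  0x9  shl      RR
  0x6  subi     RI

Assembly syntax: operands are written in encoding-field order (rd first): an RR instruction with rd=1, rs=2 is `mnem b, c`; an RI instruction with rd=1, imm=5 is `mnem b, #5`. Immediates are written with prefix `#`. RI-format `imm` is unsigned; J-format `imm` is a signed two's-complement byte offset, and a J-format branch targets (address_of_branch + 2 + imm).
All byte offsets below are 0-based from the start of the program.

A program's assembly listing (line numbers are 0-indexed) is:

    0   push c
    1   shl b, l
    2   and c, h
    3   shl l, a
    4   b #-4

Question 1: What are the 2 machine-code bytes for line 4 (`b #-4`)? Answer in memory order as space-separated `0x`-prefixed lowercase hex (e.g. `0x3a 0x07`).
line 4 (b): pack op=0x8:4|imm=-4:12 = 0x8ffc; little→ fc 8f

0xfc 0x8f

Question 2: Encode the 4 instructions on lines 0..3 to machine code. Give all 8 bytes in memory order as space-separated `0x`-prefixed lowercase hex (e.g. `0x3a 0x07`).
0x00 0x54 0x80 0x93 0x40 0x45 0x00 0x9c

0. push fields op=0x5:4|rd=2:3|pad=0:9 → word 5400h → 00 54
1. shl fields op=0x9:4|rd=1:3|rs=6:3|pad=0:6 → word 9380h → 80 93
2. and fields op=0x4:4|rd=2:3|rs=5:3|pad=0:6 → word 4540h → 40 45
3. shl fields op=0x9:4|rd=6:3|rs=0:3|pad=0:6 → word 9c00h → 00 9c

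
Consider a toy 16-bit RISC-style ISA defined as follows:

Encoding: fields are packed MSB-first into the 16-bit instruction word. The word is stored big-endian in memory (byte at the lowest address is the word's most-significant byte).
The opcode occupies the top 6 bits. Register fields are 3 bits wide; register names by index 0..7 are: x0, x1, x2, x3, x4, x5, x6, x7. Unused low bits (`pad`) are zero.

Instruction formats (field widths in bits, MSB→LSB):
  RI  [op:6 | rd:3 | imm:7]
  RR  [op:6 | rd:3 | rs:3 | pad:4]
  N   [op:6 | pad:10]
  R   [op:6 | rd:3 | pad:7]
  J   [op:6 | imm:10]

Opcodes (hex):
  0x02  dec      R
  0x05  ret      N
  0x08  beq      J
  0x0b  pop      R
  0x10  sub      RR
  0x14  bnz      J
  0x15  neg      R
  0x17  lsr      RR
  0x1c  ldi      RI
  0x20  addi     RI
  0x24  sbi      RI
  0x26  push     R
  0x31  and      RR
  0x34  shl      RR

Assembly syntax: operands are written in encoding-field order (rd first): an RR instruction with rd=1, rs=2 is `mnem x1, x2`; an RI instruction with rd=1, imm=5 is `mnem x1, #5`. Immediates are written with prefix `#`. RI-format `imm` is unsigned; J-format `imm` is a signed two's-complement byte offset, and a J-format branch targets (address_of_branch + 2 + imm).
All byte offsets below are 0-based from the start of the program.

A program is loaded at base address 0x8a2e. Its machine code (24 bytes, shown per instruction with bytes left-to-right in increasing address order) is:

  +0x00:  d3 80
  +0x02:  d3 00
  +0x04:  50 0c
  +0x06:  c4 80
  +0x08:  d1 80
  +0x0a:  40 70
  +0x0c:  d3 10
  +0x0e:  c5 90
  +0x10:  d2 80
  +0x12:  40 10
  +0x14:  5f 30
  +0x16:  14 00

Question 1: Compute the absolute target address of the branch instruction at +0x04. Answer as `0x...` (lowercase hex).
0x8a40

[04] 50 0c → 0x500c
  op=0x500c>>10=0x14 ⇒ bnz (J)
  imm: (w>>0)&0x3ff=0xc → #12
  target = base 0x8a2e + off 0x04 + 2 + imm 12 = 0x8a40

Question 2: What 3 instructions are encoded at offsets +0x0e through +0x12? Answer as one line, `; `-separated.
[0e] c5 90 → 0xc590
  op=0xc590>>10=0x31 ⇒ and (RR)
  [9:7] rd=3 = x3
  [6:4] rs=1 = x1
[10] d2 80 → 0xd280
  op=0xd280>>10=0x34 ⇒ shl (RR)
  [9:7] rd=5 = x5
  [6:4] rs=0 = x0
[12] 40 10 → 0x4010
  op=0x4010>>10=0x10 ⇒ sub (RR)
  [9:7] rd=0 = x0
  [6:4] rs=1 = x1

and x3, x1; shl x5, x0; sub x0, x1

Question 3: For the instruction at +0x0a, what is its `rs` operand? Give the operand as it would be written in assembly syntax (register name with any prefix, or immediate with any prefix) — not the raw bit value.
x7

+0x0a: 40 70 ⇒ word 0x4070 (big)
  top 6b → 0x10 → sub [RR]
  rd@[9:7]=0x0 ⇒ x0
  rs@[6:4]=0x7 ⇒ x7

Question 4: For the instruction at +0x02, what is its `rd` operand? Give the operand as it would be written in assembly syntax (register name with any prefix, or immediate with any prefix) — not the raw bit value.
off 0x02: read d3 00 as big → 0xd300
  opcode bits[15:10]=0x34: shl/RR
  rd@[9:7]=0x6 ⇒ x6
  rs@[6:4]=0x0 ⇒ x0

x6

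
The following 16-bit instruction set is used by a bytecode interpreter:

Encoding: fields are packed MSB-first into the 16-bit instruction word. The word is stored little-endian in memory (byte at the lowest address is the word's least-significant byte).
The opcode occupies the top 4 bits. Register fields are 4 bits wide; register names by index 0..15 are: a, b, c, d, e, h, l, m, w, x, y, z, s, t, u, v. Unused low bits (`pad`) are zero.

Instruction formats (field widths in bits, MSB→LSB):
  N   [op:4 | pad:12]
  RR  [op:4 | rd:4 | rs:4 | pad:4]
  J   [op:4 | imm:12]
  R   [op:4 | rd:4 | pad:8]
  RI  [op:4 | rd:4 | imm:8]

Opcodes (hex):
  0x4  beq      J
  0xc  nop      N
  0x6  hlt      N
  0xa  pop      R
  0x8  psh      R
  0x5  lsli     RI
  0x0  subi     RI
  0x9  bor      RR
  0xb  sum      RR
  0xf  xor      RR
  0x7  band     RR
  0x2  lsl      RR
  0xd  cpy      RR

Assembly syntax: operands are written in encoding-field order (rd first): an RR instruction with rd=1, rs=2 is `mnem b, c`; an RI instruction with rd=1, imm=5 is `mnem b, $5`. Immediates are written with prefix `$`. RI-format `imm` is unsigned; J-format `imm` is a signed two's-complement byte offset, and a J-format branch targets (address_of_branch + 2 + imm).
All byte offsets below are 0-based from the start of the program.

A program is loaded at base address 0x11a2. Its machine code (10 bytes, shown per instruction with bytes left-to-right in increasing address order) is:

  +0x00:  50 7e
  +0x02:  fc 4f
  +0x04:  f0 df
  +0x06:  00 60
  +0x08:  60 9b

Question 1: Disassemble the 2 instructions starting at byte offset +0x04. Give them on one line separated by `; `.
off 0x04: read f0 df as little → 0xdff0
  opcode bits[15:12]=0xd: cpy/RR
  [11:8] rd=15 = v
  [7:4] rs=15 = v
off 0x06: read 00 60 as little → 0x6000
  opcode bits[15:12]=0x6: hlt/N

cpy v, v; hlt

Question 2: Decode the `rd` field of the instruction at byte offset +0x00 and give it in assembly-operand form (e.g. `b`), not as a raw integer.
u

[00] 50 7e → 0x7e50
  top 4b → 0x7 → band [RR]
  rd@[11:8]=0xe ⇒ u
  rs@[7:4]=0x5 ⇒ h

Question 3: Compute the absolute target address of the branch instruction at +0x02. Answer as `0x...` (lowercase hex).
off 0x02: read fc 4f as little → 0x4ffc
  top 4b → 0x4 → beq [J]
  imm: (w>>0)&0xfff=0xffc (s12→-4) → $-4
  target = base 0x11a2 + off 0x02 + 2 + imm -4 = 0x11a2

0x11a2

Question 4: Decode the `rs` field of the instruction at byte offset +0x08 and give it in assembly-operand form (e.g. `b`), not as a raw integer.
+0x08: 60 9b ⇒ word 0x9b60 (little)
  opcode bits[15:12]=0x9: bor/RR
  rd: (w>>8)&0xf=0xb → z
  rs: (w>>4)&0xf=0x6 → l

l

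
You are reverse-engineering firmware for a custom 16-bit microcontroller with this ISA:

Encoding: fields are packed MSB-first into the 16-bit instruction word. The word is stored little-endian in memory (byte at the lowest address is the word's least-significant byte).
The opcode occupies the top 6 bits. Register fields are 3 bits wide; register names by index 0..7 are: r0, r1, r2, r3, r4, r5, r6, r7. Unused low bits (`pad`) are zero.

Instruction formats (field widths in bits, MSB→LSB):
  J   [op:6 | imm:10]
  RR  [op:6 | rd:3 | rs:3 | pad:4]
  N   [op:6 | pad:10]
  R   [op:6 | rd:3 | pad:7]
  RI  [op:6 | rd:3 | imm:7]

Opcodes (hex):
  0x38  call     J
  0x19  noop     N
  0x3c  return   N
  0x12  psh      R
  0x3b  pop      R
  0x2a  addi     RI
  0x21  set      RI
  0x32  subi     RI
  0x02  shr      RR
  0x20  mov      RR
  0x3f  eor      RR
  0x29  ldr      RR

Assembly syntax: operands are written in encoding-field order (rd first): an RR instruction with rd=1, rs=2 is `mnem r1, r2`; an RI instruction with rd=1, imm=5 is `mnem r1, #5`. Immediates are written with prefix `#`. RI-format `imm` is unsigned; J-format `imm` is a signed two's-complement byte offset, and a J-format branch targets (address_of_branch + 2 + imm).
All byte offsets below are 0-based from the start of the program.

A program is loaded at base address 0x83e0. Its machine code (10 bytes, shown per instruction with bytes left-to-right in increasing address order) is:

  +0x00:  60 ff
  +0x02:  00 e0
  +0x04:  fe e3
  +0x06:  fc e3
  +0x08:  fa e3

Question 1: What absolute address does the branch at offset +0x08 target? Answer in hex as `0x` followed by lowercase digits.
@+08  little-endian(fa e3) = 0xe3fa
  op=0xe3fa>>10=0x38 ⇒ call (J)
  [9:0] imm=1018 (s10→-6) = #-6
  target = base 0x83e0 + off 0x08 + 2 + imm -6 = 0x83e4

0x83e4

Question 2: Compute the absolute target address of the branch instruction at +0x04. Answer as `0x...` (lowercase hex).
0x83e4

[04] fe e3 → 0xe3fe
  opcode bits[15:10]=0x38: call/J
  imm: (w>>0)&0x3ff=0x3fe (s10→-2) → #-2
  target = base 0x83e0 + off 0x04 + 2 + imm -2 = 0x83e4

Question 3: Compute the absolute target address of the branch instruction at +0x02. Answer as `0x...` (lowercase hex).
off 0x02: read 00 e0 as little → 0xe000
  opcode bits[15:10]=0x38: call/J
  imm: (w>>0)&0x3ff=0x0 → #0
  target = base 0x83e0 + off 0x02 + 2 + imm 0 = 0x83e4

0x83e4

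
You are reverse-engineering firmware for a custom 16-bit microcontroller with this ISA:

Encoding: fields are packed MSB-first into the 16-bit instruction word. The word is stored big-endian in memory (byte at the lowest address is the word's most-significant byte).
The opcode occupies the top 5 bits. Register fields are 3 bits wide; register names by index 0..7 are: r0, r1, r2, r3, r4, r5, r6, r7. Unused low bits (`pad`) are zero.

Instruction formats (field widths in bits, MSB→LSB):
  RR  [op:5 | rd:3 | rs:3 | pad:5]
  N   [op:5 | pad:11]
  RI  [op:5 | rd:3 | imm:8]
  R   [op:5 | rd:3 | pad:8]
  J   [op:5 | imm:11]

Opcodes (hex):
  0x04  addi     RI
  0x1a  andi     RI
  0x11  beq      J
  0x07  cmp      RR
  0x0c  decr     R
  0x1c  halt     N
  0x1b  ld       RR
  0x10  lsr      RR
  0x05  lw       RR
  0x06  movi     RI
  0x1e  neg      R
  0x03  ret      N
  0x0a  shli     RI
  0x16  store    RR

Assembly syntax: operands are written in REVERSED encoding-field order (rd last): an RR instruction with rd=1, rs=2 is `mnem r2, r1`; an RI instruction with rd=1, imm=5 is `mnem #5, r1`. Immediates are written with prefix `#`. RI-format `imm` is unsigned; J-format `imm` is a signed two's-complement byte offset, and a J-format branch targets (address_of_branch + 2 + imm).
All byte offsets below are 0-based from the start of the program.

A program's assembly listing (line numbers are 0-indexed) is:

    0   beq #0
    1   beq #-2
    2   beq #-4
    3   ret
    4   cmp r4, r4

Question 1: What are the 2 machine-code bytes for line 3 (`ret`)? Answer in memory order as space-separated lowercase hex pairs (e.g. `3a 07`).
18 00

L3: ret op=0x3:5|pad=0:11 ⇒ 0x1800 ⇒ big 18 00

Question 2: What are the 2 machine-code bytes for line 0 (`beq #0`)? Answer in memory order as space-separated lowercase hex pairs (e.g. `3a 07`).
0. beq fields op=0x11:5|imm=0:11 → word 8800h → 88 00

88 00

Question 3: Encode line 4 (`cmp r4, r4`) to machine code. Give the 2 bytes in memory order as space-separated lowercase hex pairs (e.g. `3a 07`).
line 4 (cmp): pack op=0x7:5|rd=4:3|rs=4:3|pad=0:5 = 0x3c80; big→ 3c 80

3c 80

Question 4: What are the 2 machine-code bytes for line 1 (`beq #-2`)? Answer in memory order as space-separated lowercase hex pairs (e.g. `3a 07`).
1. beq fields op=0x11:5|imm=-2:11 → word 8ffeh → 8f fe

8f fe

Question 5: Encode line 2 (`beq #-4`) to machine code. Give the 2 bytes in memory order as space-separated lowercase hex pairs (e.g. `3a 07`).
L2: beq op=0x11:5|imm=-4:11 ⇒ 0x8ffc ⇒ big 8f fc

8f fc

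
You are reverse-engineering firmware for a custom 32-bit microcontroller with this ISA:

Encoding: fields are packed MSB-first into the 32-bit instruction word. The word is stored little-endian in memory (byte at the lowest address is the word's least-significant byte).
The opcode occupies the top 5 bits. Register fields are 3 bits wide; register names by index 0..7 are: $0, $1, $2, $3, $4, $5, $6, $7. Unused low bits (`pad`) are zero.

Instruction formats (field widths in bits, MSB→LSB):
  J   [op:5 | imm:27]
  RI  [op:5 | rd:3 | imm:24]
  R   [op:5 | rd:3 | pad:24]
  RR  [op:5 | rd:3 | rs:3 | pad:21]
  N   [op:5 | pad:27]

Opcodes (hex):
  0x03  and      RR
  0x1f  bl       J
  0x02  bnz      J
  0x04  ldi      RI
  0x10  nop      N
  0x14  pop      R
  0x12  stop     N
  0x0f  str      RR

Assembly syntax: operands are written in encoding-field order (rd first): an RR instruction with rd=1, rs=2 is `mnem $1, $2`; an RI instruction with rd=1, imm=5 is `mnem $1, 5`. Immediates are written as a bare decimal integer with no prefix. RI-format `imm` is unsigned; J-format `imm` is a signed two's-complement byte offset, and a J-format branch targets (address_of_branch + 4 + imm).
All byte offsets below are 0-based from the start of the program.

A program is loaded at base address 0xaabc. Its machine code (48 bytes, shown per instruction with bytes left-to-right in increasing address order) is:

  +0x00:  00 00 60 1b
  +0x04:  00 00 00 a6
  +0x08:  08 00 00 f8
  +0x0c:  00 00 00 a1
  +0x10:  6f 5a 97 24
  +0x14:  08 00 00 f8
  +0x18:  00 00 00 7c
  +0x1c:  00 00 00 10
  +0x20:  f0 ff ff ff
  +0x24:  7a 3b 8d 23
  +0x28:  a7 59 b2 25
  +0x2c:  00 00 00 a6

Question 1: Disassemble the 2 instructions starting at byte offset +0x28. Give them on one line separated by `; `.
ldi $5, 11688359; pop $6

+0x28: a7 59 b2 25 ⇒ word 0x25b259a7 (little)
  top 5b → 0x4 → ldi [RI]
  rd@[26:24]=0x5 ⇒ $5
  imm@[23:0]=0xb259a7 ⇒ 11688359
+0x2c: 00 00 00 a6 ⇒ word 0xa6000000 (little)
  top 5b → 0x14 → pop [R]
  rd@[26:24]=0x6 ⇒ $6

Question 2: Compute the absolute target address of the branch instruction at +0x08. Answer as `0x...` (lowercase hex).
0xaad0

off 0x08: read 08 00 00 f8 as little → 0xf8000008
  opcode bits[31:27]=0x1f: bl/J
  [26:0] imm=8 = 8
  target = base 0xaabc + off 0x08 + 4 + imm 8 = 0xaad0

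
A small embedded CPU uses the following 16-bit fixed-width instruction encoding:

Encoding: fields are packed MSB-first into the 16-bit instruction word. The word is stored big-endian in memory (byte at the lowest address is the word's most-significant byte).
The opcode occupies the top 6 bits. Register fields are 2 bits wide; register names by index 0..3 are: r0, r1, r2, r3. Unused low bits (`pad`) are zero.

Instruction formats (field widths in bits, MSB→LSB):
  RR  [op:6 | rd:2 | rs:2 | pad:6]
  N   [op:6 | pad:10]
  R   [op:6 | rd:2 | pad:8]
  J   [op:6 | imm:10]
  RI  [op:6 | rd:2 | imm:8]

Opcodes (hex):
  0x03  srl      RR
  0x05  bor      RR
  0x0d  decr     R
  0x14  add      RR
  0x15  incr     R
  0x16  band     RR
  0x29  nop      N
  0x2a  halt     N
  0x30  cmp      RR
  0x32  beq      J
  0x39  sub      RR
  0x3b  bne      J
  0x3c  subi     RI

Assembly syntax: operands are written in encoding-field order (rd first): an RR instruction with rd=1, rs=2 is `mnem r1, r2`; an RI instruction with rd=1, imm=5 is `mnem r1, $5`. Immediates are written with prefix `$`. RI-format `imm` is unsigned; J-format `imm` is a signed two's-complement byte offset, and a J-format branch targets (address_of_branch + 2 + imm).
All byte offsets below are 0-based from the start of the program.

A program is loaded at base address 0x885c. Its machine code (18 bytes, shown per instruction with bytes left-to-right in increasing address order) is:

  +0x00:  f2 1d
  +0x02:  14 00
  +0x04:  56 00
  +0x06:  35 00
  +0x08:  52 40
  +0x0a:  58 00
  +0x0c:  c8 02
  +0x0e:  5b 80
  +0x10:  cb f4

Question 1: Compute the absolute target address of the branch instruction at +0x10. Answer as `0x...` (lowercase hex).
[10] cb f4 → 0xcbf4
  opcode bits[15:10]=0x32: beq/J
  [9:0] imm=1012 (s10→-12) = $-12
  target = base 0x885c + off 0x10 + 2 + imm -12 = 0x8862

0x8862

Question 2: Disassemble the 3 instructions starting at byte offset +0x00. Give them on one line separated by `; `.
+0x00: f2 1d ⇒ word 0xf21d (big)
  opcode bits[15:10]=0x3c: subi/RI
  rd: (w>>8)&0x3=0x2 → r2
  imm: (w>>0)&0xff=0x1d → $29
+0x02: 14 00 ⇒ word 0x1400 (big)
  opcode bits[15:10]=0x5: bor/RR
  rd: (w>>8)&0x3=0x0 → r0
  rs: (w>>6)&0x3=0x0 → r0
+0x04: 56 00 ⇒ word 0x5600 (big)
  opcode bits[15:10]=0x15: incr/R
  rd: (w>>8)&0x3=0x2 → r2

subi r2, $29; bor r0, r0; incr r2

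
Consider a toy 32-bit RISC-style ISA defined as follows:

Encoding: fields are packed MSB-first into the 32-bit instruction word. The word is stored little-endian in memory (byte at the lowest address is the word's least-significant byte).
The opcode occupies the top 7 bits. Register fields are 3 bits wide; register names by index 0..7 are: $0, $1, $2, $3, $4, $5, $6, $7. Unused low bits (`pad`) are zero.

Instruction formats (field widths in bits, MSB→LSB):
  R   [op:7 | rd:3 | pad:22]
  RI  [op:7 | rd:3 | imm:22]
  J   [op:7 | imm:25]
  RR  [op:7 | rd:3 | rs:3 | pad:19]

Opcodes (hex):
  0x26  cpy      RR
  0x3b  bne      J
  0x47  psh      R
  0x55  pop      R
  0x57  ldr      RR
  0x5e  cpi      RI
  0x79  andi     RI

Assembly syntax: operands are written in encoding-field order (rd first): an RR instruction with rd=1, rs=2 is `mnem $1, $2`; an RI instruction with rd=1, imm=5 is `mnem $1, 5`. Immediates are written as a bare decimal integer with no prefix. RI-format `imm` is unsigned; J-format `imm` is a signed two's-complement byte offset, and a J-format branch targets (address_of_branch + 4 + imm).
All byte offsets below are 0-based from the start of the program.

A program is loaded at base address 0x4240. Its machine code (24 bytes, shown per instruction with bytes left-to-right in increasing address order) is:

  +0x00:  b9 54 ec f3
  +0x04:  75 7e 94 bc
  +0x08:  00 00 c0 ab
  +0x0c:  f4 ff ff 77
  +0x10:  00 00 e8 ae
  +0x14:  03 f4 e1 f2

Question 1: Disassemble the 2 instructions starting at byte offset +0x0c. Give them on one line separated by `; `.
+0x0c: f4 ff ff 77 ⇒ word 0x77fffff4 (little)
  op=0x77fffff4>>25=0x3b ⇒ bne (J)
  imm@[24:0]=0x1fffff4 (s25→-12) ⇒ -12
+0x10: 00 00 e8 ae ⇒ word 0xaee80000 (little)
  op=0xaee80000>>25=0x57 ⇒ ldr (RR)
  rd@[24:22]=0x3 ⇒ $3
  rs@[21:19]=0x5 ⇒ $5

bne -12; ldr $3, $5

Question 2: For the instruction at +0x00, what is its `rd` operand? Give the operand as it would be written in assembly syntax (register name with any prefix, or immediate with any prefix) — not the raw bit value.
[00] b9 54 ec f3 → 0xf3ec54b9
  op=0xf3ec54b9>>25=0x79 ⇒ andi (RI)
  [24:22] rd=7 = $7
  [21:0] imm=2905273 = 2905273

$7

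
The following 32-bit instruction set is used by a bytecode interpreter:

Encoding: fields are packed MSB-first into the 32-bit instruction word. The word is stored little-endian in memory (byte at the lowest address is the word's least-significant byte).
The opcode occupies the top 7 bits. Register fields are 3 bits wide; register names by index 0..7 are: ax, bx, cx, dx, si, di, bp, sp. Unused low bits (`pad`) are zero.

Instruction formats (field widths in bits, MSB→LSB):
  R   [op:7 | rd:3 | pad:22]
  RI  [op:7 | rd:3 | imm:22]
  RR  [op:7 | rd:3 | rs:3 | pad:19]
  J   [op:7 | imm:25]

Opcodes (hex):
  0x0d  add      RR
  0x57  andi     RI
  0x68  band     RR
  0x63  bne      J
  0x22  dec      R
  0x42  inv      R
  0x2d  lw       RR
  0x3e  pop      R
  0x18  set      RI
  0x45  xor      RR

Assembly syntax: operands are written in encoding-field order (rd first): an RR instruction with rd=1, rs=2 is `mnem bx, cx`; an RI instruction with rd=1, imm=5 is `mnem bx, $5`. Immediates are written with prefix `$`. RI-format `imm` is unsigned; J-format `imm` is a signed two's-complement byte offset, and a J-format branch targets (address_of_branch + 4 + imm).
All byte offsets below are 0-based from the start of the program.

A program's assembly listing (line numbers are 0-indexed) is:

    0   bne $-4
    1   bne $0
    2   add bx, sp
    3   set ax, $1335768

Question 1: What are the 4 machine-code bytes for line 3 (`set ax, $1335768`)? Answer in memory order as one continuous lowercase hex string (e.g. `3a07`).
d8611430

L3: set op=0x18:7|rd=0:3|imm=1335768:22 ⇒ 0x301461d8 ⇒ little d8 61 14 30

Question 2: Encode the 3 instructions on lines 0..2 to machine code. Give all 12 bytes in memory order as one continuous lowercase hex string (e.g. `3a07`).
fcffffc7000000c60000781a

line 0 (bne): pack op=0x63:7|imm=-4:25 = 0xc7fffffc; little→ fc ff ff c7
line 1 (bne): pack op=0x63:7|imm=0:25 = 0xc6000000; little→ 00 00 00 c6
line 2 (add): pack op=0xd:7|rd=1:3|rs=7:3|pad=0:19 = 0x1a780000; little→ 00 00 78 1a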